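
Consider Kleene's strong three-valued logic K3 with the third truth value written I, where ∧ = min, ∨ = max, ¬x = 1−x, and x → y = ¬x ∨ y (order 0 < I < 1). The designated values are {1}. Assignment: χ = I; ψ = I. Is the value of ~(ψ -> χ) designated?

No

ψ -> χ = I -> I = I  [~I | I]
~(ψ -> χ) = ~I = I
I ∉ {1}.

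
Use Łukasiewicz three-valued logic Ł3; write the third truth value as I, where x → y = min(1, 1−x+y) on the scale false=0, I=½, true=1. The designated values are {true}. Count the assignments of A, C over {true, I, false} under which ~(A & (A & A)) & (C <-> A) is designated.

1

Designated under: (A=false, C=false).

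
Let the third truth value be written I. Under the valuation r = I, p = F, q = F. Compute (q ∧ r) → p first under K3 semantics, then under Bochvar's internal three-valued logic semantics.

In K3: q ∧ r = F ∧ I = F
(q ∧ r) → p = F → F = T
In Bochvar's internal three-valued logic: q ∧ r = F ∧ I = I
(q ∧ r) → p = I → F = I  [any arg is the third value ⇒ result is the third value]
They differ because K3 and Bochvar's internal three-valued logic treat I differently under the binary connectives.

T; I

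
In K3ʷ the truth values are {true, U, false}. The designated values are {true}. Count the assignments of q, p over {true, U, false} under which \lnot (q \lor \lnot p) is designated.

Designated under: (q=false, p=true).

1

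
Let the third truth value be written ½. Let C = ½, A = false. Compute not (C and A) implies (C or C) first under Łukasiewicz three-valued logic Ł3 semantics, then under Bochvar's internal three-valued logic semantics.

In Łukasiewicz three-valued logic Ł3: C and A = ½ and false = false
not (C and A) = not false = true
C or C = ½ or ½ = ½
not (C and A) implies (C or C) = true implies ½ = ½  [min(1, 1−1+½)]
In Bochvar's internal three-valued logic: C and A = ½ and false = ½
not (C and A) = not ½ = ½
C or C = ½ or ½ = ½
not (C and A) implies (C or C) = ½ implies ½ = ½  [any arg is the third value ⇒ result is the third value]

½; ½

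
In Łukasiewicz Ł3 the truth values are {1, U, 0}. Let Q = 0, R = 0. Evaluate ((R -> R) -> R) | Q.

0

R -> R = 0 -> 0 = 1
(R -> R) -> R = 1 -> 0 = 0
((R -> R) -> R) | Q = 0 | 0 = 0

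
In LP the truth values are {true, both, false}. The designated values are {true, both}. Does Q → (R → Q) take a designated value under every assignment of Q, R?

Yes

Every assignment of Q, R over {true, both, false} gives a value in {true, both}.
In particular, with Q=both, R=both: Q → (R → Q) = both.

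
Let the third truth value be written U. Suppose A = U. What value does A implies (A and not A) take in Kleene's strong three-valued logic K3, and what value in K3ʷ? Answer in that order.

In Kleene's strong three-valued logic K3: not A = not U = U
A and not A = U and U = U
A implies (A and not A) = U implies U = U
In K3ʷ: not A = not U = U
A and not A = U and U = U
A implies (A and not A) = U implies U = U  [any arg is the third value ⇒ result is the third value]

U; U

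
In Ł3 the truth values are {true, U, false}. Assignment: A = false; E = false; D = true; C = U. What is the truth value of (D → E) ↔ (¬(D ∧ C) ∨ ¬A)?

D → E = true → false = false
D ∧ C = true ∧ U = U
¬(D ∧ C) = ¬U = U
¬A = ¬false = true
¬(D ∧ C) ∨ ¬A = U ∨ true = true
(D → E) ↔ (¬(D ∧ C) ∨ ¬A) = false ↔ true = false

false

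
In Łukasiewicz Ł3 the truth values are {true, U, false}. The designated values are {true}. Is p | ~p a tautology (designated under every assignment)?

Countermodel: p=U gives U, which is not designated.

No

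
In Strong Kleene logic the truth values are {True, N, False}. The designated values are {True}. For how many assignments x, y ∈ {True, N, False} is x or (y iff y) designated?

Of the 9 assignments, 7 give a value in {True}.

7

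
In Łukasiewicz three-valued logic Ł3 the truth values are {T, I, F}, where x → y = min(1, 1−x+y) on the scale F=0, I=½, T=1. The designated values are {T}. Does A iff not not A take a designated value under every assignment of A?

Every assignment of A over {T, I, F} gives a value in {T}.
In particular, with A=I: A iff not not A = T.

Yes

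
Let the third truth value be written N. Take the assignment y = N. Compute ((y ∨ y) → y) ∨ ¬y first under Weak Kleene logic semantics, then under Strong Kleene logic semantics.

N; N

In Weak Kleene logic: y ∨ y = N ∨ N = N
(y ∨ y) → y = N → N = N  [any arg is the third value ⇒ result is the third value]
¬y = ¬N = N
((y ∨ y) → y) ∨ ¬y = N ∨ N = N
In Strong Kleene logic: y ∨ y = N ∨ N = N
(y ∨ y) → y = N → N = N  [¬N ∨ N]
¬y = ¬N = N
((y ∨ y) → y) ∨ ¬y = N ∨ N = N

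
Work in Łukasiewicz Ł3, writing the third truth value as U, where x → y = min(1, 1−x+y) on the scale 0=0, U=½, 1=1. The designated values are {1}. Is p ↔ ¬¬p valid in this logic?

Every assignment of p over {1, U, 0} gives a value in {1}.
In particular, with p=U: p ↔ ¬¬p = 1.

Yes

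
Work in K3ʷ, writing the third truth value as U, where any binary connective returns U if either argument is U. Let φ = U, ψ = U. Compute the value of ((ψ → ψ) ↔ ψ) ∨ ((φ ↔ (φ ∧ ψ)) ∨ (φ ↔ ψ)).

U

ψ → ψ = U → U = U  [any arg is the third value ⇒ result is the third value]
(ψ → ψ) ↔ ψ = U ↔ U = U
φ ∧ ψ = U ∧ U = U
φ ↔ (φ ∧ ψ) = U ↔ U = U
φ ↔ ψ = U ↔ U = U
(φ ↔ (φ ∧ ψ)) ∨ (φ ↔ ψ) = U ∨ U = U
((ψ → ψ) ↔ ψ) ∨ ((φ ↔ (φ ∧ ψ)) ∨ (φ ↔ ψ)) = U ∨ U = U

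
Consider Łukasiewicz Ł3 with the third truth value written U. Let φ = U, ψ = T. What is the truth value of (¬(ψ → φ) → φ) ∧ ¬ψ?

ψ → φ = T → U = U
¬(ψ → φ) = ¬U = U
¬(ψ → φ) → φ = U → U = T
¬ψ = ¬T = F
(¬(ψ → φ) → φ) ∧ ¬ψ = T ∧ F = F

F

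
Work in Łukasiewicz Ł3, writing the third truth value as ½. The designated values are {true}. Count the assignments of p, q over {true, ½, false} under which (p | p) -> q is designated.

Of the 9 assignments, 6 give a value in {true}.

6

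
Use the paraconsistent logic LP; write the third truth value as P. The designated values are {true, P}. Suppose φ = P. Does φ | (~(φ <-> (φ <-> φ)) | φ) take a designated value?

φ <-> φ = P <-> P = P
φ <-> (φ <-> φ) = P <-> P = P
~(φ <-> (φ <-> φ)) = ~P = P
~(φ <-> (φ <-> φ)) | φ = P | P = P
φ | (~(φ <-> (φ <-> φ)) | φ) = P | P = P
P ∈ {true, P}.

Yes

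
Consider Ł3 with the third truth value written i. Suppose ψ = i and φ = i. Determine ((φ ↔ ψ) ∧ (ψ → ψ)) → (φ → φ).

φ ↔ ψ = i ↔ i = 1  [1 − |½−½|]
ψ → ψ = i → i = 1
(φ ↔ ψ) ∧ (ψ → ψ) = 1 ∧ 1 = 1
φ → φ = i → i = 1
((φ ↔ ψ) ∧ (ψ → ψ)) → (φ → φ) = 1 → 1 = 1

1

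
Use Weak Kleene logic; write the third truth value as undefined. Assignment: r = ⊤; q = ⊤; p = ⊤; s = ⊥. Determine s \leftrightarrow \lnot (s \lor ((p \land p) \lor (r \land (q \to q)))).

⊤

p \land p = ⊤ \land ⊤ = ⊤
q \to q = ⊤ \to ⊤ = ⊤
r \land (q \to q) = ⊤ \land ⊤ = ⊤
(p \land p) \lor (r \land (q \to q)) = ⊤ \lor ⊤ = ⊤
s \lor ((p \land p) \lor (r \land (q \to q))) = ⊥ \lor ⊤ = ⊤
\lnot (s \lor ((p \land p) \lor (r \land (q \to q)))) = \lnot ⊤ = ⊥
s \leftrightarrow \lnot (s \lor ((p \land p) \lor (r \land (q \to q)))) = ⊥ \leftrightarrow ⊥ = ⊤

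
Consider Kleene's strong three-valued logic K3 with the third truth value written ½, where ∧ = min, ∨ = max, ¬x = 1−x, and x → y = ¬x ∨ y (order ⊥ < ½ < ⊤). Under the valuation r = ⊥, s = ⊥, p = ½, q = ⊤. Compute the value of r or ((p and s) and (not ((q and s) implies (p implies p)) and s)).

⊥

p and s = ½ and ⊥ = ⊥
q and s = ⊤ and ⊥ = ⊥
p implies p = ½ implies ½ = ½  [not ½ or ½]
(q and s) implies (p implies p) = ⊥ implies ½ = ⊤
not ((q and s) implies (p implies p)) = not ⊤ = ⊥
not ((q and s) implies (p implies p)) and s = ⊥ and ⊥ = ⊥
(p and s) and (not ((q and s) implies (p implies p)) and s) = ⊥ and ⊥ = ⊥
r or ((p and s) and (not ((q and s) implies (p implies p)) and s)) = ⊥ or ⊥ = ⊥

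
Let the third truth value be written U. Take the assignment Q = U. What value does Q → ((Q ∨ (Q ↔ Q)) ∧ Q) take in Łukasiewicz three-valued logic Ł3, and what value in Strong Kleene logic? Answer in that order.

true; U

In Łukasiewicz three-valued logic Ł3: Q ↔ Q = U ↔ U = true  [1 − |½−½|]
Q ∨ (Q ↔ Q) = U ∨ true = true
(Q ∨ (Q ↔ Q)) ∧ Q = true ∧ U = U
Q → ((Q ∨ (Q ↔ Q)) ∧ Q) = U → U = true
In Strong Kleene logic: Q ↔ Q = U ↔ U = U
Q ∨ (Q ↔ Q) = U ∨ U = U
(Q ∨ (Q ↔ Q)) ∧ Q = U ∧ U = U
Q → ((Q ∨ (Q ↔ Q)) ∧ Q) = U → U = U
They differ because Łukasiewicz three-valued logic Ł3 and Strong Kleene logic treat U differently under implication.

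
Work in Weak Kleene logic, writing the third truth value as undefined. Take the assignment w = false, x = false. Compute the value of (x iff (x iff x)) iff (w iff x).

x iff x = false iff false = true
x iff (x iff x) = false iff true = false
w iff x = false iff false = true
(x iff (x iff x)) iff (w iff x) = false iff true = false

false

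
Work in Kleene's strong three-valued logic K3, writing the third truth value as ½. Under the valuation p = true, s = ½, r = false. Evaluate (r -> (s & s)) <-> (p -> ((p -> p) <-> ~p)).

s & s = ½ & ½ = ½
r -> (s & s) = false -> ½ = true  [~false | ½]
p -> p = true -> true = true
~p = ~true = false
(p -> p) <-> ~p = true <-> false = false
p -> ((p -> p) <-> ~p) = true -> false = false
(r -> (s & s)) <-> (p -> ((p -> p) <-> ~p)) = true <-> false = false

false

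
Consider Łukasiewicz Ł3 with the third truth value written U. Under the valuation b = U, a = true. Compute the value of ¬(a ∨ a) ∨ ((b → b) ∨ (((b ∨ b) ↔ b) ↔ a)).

true

a ∨ a = true ∨ true = true
¬(a ∨ a) = ¬true = false
b → b = U → U = true  [min(1, 1−½+½)]
b ∨ b = U ∨ U = U
(b ∨ b) ↔ b = U ↔ U = true
((b ∨ b) ↔ b) ↔ a = true ↔ true = true
(b → b) ∨ (((b ∨ b) ↔ b) ↔ a) = true ∨ true = true
¬(a ∨ a) ∨ ((b → b) ∨ (((b ∨ b) ↔ b) ↔ a)) = false ∨ true = true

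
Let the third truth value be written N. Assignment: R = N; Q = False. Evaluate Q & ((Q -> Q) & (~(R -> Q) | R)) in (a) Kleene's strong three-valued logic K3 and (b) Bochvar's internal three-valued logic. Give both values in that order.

False; N

In Kleene's strong three-valued logic K3: Q -> Q = False -> False = True
R -> Q = N -> False = N  [~N | False]
~(R -> Q) = ~N = N
~(R -> Q) | R = N | N = N
(Q -> Q) & (~(R -> Q) | R) = True & N = N
Q & ((Q -> Q) & (~(R -> Q) | R)) = False & N = False
In Bochvar's internal three-valued logic: Q -> Q = False -> False = True
R -> Q = N -> False = N  [any arg is the third value ⇒ result is the third value]
~(R -> Q) = ~N = N
~(R -> Q) | R = N | N = N
(Q -> Q) & (~(R -> Q) | R) = True & N = N
Q & ((Q -> Q) & (~(R -> Q) | R)) = False & N = N
They differ because Kleene's strong three-valued logic K3 and Bochvar's internal three-valued logic treat N differently under the binary connectives.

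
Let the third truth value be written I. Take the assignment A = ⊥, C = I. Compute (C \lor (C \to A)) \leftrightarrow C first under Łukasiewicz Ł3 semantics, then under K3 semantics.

In Łukasiewicz Ł3: C \to A = I \to ⊥ = I
C \lor (C \to A) = I \lor I = I
(C \lor (C \to A)) \leftrightarrow C = I \leftrightarrow I = ⊤
In K3: C \to A = I \to ⊥ = I
C \lor (C \to A) = I \lor I = I
(C \lor (C \to A)) \leftrightarrow C = I \leftrightarrow I = I
They differ because Łukasiewicz Ł3 and K3 treat I differently under implication.

⊤; I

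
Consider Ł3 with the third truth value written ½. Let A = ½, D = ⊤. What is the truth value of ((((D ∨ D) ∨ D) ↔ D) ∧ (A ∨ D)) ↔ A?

½

D ∨ D = ⊤ ∨ ⊤ = ⊤
(D ∨ D) ∨ D = ⊤ ∨ ⊤ = ⊤
((D ∨ D) ∨ D) ↔ D = ⊤ ↔ ⊤ = ⊤
A ∨ D = ½ ∨ ⊤ = ⊤
(((D ∨ D) ∨ D) ↔ D) ∧ (A ∨ D) = ⊤ ∧ ⊤ = ⊤
((((D ∨ D) ∨ D) ↔ D) ∧ (A ∨ D)) ↔ A = ⊤ ↔ ½ = ½  [1 − |1−½|]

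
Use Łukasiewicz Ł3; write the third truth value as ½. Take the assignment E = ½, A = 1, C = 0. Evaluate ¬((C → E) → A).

0

C → E = 0 → ½ = 1
(C → E) → A = 1 → 1 = 1
¬((C → E) → A) = ¬1 = 0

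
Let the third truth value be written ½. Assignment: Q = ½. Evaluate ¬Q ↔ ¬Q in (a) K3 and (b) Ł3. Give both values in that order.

In K3: ¬Q = ¬½ = ½
¬Q = ¬½ = ½
¬Q ↔ ¬Q = ½ ↔ ½ = ½
In Ł3: ¬Q = ¬½ = ½
¬Q = ¬½ = ½
¬Q ↔ ¬Q = ½ ↔ ½ = ⊤  [1 − |½−½|]
They differ because K3 and Ł3 treat ½ differently under implication.

½; ⊤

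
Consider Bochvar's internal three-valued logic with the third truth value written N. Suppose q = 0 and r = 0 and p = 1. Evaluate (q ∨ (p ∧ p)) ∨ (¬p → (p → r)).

1

p ∧ p = 1 ∧ 1 = 1
q ∨ (p ∧ p) = 0 ∨ 1 = 1
¬p = ¬1 = 0
p → r = 1 → 0 = 0
¬p → (p → r) = 0 → 0 = 1
(q ∨ (p ∧ p)) ∨ (¬p → (p → r)) = 1 ∨ 1 = 1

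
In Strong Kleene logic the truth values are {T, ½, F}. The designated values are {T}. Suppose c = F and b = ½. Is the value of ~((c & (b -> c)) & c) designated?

Yes

b -> c = ½ -> F = ½  [~½ | F]
c & (b -> c) = F & ½ = F
(c & (b -> c)) & c = F & F = F
~((c & (b -> c)) & c) = ~F = T
T ∈ {T}.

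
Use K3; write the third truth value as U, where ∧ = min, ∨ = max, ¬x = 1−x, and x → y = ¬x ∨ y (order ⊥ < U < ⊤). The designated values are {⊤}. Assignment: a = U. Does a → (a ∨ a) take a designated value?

a ∨ a = U ∨ U = U
a → (a ∨ a) = U → U = U  [¬U ∨ U]
U ∉ {⊤}.

No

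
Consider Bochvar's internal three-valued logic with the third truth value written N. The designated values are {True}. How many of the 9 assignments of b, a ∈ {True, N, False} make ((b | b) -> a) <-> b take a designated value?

1

Designated under: (b=True, a=True).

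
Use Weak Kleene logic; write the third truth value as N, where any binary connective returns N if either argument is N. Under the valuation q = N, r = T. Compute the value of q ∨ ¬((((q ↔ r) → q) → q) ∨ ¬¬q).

q ↔ r = N ↔ T = N
(q ↔ r) → q = N → N = N
((q ↔ r) → q) → q = N → N = N
¬q = ¬N = N
¬¬q = ¬N = N
(((q ↔ r) → q) → q) ∨ ¬¬q = N ∨ N = N
¬((((q ↔ r) → q) → q) ∨ ¬¬q) = ¬N = N
q ∨ ¬((((q ↔ r) → q) → q) ∨ ¬¬q) = N ∨ N = N

N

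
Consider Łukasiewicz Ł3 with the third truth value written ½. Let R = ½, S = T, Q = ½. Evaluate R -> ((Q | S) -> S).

T

Q | S = ½ | T = T
(Q | S) -> S = T -> T = T
R -> ((Q | S) -> S) = ½ -> T = T  [min(1, 1−½+1)]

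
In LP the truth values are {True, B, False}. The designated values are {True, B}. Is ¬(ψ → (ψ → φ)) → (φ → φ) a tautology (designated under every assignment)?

Yes

Every assignment of ψ, φ over {True, B, False} gives a value in {True, B}.
In particular, with ψ=B, φ=B: ¬(ψ → (ψ → φ)) → (φ → φ) = B.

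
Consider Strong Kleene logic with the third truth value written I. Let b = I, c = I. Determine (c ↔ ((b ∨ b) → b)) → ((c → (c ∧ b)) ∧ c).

I

b ∨ b = I ∨ I = I
(b ∨ b) → b = I → I = I
c ↔ ((b ∨ b) → b) = I ↔ I = I
c ∧ b = I ∧ I = I
c → (c ∧ b) = I → I = I
(c → (c ∧ b)) ∧ c = I ∧ I = I
(c ↔ ((b ∨ b) → b)) → ((c → (c ∧ b)) ∧ c) = I → I = I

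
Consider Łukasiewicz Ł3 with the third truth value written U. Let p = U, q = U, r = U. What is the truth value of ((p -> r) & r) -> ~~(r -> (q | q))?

1

p -> r = U -> U = 1  [min(1, 1−½+½)]
(p -> r) & r = 1 & U = U
q | q = U | U = U
r -> (q | q) = U -> U = 1
~(r -> (q | q)) = ~1 = 0
~~(r -> (q | q)) = ~0 = 1
((p -> r) & r) -> ~~(r -> (q | q)) = U -> 1 = 1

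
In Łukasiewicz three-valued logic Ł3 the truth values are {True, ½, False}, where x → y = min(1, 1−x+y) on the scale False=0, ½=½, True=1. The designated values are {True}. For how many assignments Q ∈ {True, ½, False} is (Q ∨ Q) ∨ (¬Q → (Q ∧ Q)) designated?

2

Q=True: True ✓
Q=½: True ✓
Q=False: False ·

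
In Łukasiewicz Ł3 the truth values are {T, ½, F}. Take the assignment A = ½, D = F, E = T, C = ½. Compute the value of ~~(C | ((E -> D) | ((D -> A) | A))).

T

E -> D = T -> F = F
D -> A = F -> ½ = T  [min(1, 1−0+½)]
(D -> A) | A = T | ½ = T
(E -> D) | ((D -> A) | A) = F | T = T
C | ((E -> D) | ((D -> A) | A)) = ½ | T = T
~(C | ((E -> D) | ((D -> A) | A))) = ~T = F
~~(C | ((E -> D) | ((D -> A) | A))) = ~F = T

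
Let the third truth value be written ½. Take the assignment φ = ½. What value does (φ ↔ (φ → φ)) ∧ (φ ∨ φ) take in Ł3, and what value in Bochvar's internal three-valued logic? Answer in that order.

½; ½

In Ł3: φ → φ = ½ → ½ = ⊤  [min(1, 1−½+½)]
φ ↔ (φ → φ) = ½ ↔ ⊤ = ½
φ ∨ φ = ½ ∨ ½ = ½
(φ ↔ (φ → φ)) ∧ (φ ∨ φ) = ½ ∧ ½ = ½
In Bochvar's internal three-valued logic: φ → φ = ½ → ½ = ½  [any arg is the third value ⇒ result is the third value]
φ ↔ (φ → φ) = ½ ↔ ½ = ½
φ ∨ φ = ½ ∨ ½ = ½
(φ ↔ (φ → φ)) ∧ (φ ∨ φ) = ½ ∧ ½ = ½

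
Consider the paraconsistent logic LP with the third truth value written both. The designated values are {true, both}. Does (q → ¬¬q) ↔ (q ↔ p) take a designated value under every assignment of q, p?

No

Countermodel: q=true, p=false gives false, which is not designated.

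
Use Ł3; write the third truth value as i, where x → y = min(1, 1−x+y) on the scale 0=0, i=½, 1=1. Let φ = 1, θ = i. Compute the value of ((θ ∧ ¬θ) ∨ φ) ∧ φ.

¬θ = ¬i = i
θ ∧ ¬θ = i ∧ i = i
(θ ∧ ¬θ) ∨ φ = i ∨ 1 = 1
((θ ∧ ¬θ) ∨ φ) ∧ φ = 1 ∧ 1 = 1

1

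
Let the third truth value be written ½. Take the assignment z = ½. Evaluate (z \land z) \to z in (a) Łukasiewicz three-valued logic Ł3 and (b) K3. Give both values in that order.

true; ½

In Łukasiewicz three-valued logic Ł3: z \land z = ½ \land ½ = ½
(z \land z) \to z = ½ \to ½ = true  [min(1, 1−½+½)]
In K3: z \land z = ½ \land ½ = ½
(z \land z) \to z = ½ \to ½ = ½
They differ because Łukasiewicz three-valued logic Ł3 and K3 treat ½ differently under implication.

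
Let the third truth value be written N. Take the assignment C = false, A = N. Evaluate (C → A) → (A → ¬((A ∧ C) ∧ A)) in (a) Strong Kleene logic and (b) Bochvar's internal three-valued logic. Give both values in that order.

In Strong Kleene logic: C → A = false → N = true  [¬false ∨ N]
A ∧ C = N ∧ false = false
(A ∧ C) ∧ A = false ∧ N = false
¬((A ∧ C) ∧ A) = ¬false = true
A → ¬((A ∧ C) ∧ A) = N → true = true
(C → A) → (A → ¬((A ∧ C) ∧ A)) = true → true = true
In Bochvar's internal three-valued logic: C → A = false → N = N  [any arg is the third value ⇒ result is the third value]
A ∧ C = N ∧ false = N
(A ∧ C) ∧ A = N ∧ N = N
¬((A ∧ C) ∧ A) = ¬N = N
A → ¬((A ∧ C) ∧ A) = N → N = N
(C → A) → (A → ¬((A ∧ C) ∧ A)) = N → N = N
They differ because Strong Kleene logic and Bochvar's internal three-valued logic treat N differently under the binary connectives.

true; N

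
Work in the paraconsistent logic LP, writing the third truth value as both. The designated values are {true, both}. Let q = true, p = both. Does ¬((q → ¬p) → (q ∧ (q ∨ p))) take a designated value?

No

¬p = ¬both = both
q → ¬p = true → both = both  [¬true ∨ both]
q ∨ p = true ∨ both = true
q ∧ (q ∨ p) = true ∧ true = true
(q → ¬p) → (q ∧ (q ∨ p)) = both → true = true
¬((q → ¬p) → (q ∧ (q ∨ p))) = ¬true = false
false ∉ {true, both}.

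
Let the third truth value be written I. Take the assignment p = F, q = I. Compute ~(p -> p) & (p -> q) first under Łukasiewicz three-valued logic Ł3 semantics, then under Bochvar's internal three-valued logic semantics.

In Łukasiewicz three-valued logic Ł3: p -> p = F -> F = T
~(p -> p) = ~T = F
p -> q = F -> I = T  [min(1, 1−0+½)]
~(p -> p) & (p -> q) = F & T = F
In Bochvar's internal three-valued logic: p -> p = F -> F = T
~(p -> p) = ~T = F
p -> q = F -> I = I  [any arg is the third value ⇒ result is the third value]
~(p -> p) & (p -> q) = F & I = I
They differ because Łukasiewicz three-valued logic Ł3 and Bochvar's internal three-valued logic treat I differently under the binary connectives.

F; I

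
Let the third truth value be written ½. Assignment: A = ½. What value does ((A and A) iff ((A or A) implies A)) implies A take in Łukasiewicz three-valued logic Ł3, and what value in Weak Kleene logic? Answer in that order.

T; ½

In Łukasiewicz three-valued logic Ł3: A and A = ½ and ½ = ½
A or A = ½ or ½ = ½
(A or A) implies A = ½ implies ½ = T  [min(1, 1−½+½)]
(A and A) iff ((A or A) implies A) = ½ iff T = ½
((A and A) iff ((A or A) implies A)) implies A = ½ implies ½ = T
In Weak Kleene logic: A and A = ½ and ½ = ½
A or A = ½ or ½ = ½
(A or A) implies A = ½ implies ½ = ½  [any arg is the third value ⇒ result is the third value]
(A and A) iff ((A or A) implies A) = ½ iff ½ = ½
((A and A) iff ((A or A) implies A)) implies A = ½ implies ½ = ½
They differ because Łukasiewicz three-valued logic Ł3 and Weak Kleene logic treat ½ differently under the binary connectives.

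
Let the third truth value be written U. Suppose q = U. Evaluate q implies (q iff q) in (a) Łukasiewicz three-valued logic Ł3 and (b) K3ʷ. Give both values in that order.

In Łukasiewicz three-valued logic Ł3: q iff q = U iff U = T
q implies (q iff q) = U implies T = T
In K3ʷ: q iff q = U iff U = U
q implies (q iff q) = U implies U = U  [any arg is the third value ⇒ result is the third value]
They differ because Łukasiewicz three-valued logic Ł3 and K3ʷ treat U differently under the binary connectives.

T; U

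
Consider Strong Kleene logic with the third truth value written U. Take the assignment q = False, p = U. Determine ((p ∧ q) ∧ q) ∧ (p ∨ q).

False

p ∧ q = U ∧ False = False
(p ∧ q) ∧ q = False ∧ False = False
p ∨ q = U ∨ False = U
((p ∧ q) ∧ q) ∧ (p ∨ q) = False ∧ U = False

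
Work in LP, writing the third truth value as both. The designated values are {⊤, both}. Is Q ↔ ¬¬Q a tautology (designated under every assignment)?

Every assignment of Q over {⊤, both, ⊥} gives a value in {⊤, both}.
In particular, with Q=both: Q ↔ ¬¬Q = both.

Yes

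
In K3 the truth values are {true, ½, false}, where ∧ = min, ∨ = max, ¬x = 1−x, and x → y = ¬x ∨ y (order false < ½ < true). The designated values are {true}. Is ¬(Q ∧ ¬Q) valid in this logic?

Countermodel: Q=½ gives ½, which is not designated.

No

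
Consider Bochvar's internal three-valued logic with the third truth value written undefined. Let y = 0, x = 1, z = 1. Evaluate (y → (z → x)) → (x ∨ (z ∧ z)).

1

z → x = 1 → 1 = 1
y → (z → x) = 0 → 1 = 1
z ∧ z = 1 ∧ 1 = 1
x ∨ (z ∧ z) = 1 ∨ 1 = 1
(y → (z → x)) → (x ∨ (z ∧ z)) = 1 → 1 = 1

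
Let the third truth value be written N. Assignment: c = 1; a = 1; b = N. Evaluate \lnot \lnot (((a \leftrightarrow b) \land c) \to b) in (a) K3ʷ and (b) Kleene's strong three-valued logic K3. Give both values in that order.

N; N

In K3ʷ: a \leftrightarrow b = 1 \leftrightarrow N = N
(a \leftrightarrow b) \land c = N \land 1 = N
((a \leftrightarrow b) \land c) \to b = N \to N = N  [any arg is the third value ⇒ result is the third value]
\lnot (((a \leftrightarrow b) \land c) \to b) = \lnot N = N
\lnot \lnot (((a \leftrightarrow b) \land c) \to b) = \lnot N = N
In Kleene's strong three-valued logic K3: a \leftrightarrow b = 1 \leftrightarrow N = N
(a \leftrightarrow b) \land c = N \land 1 = N
((a \leftrightarrow b) \land c) \to b = N \to N = N  [\lnot N \lor N]
\lnot (((a \leftrightarrow b) \land c) \to b) = \lnot N = N
\lnot \lnot (((a \leftrightarrow b) \land c) \to b) = \lnot N = N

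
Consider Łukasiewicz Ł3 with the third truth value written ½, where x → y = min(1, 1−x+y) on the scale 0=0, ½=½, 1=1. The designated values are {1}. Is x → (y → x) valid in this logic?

Every assignment of x, y over {1, ½, 0} gives a value in {1}.
In particular, with x=½, y=½: x → (y → x) = 1.

Yes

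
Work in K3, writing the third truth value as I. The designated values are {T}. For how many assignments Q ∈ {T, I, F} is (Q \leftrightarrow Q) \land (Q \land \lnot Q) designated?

Q=T: F ·
Q=I: I ·
Q=F: F ·

0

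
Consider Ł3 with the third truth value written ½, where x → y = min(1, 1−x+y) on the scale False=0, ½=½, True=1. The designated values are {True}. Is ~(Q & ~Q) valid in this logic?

Countermodel: Q=½ gives ½, which is not designated.

No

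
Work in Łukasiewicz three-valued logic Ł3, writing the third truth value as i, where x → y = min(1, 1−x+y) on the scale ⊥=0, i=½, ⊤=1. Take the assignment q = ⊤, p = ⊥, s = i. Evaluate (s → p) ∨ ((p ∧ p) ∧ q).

i

s → p = i → ⊥ = i  [min(1, 1−½+0)]
p ∧ p = ⊥ ∧ ⊥ = ⊥
(p ∧ p) ∧ q = ⊥ ∧ ⊤ = ⊥
(s → p) ∨ ((p ∧ p) ∧ q) = i ∨ ⊥ = i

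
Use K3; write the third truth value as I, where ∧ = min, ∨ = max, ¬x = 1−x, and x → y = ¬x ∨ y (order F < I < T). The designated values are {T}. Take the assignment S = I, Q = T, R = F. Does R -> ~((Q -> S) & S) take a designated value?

Yes

Q -> S = T -> I = I
(Q -> S) & S = I & I = I
~((Q -> S) & S) = ~I = I
R -> ~((Q -> S) & S) = F -> I = T
T ∈ {T}.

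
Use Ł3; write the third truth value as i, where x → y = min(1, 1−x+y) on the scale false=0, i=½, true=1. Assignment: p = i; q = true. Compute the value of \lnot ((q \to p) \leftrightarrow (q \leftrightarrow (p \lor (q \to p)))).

q \to p = true \to i = i  [min(1, 1−1+½)]
q \to p = true \to i = i
p \lor (q \to p) = i \lor i = i
q \leftrightarrow (p \lor (q \to p)) = true \leftrightarrow i = i
(q \to p) \leftrightarrow (q \leftrightarrow (p \lor (q \to p))) = i \leftrightarrow i = true
\lnot ((q \to p) \leftrightarrow (q \leftrightarrow (p \lor (q \to p)))) = \lnot true = false

false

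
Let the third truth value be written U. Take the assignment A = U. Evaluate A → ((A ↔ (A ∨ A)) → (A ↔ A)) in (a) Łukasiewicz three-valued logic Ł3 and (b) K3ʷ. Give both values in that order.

In Łukasiewicz three-valued logic Ł3: A ∨ A = U ∨ U = U
A ↔ (A ∨ A) = U ↔ U = ⊤  [1 − |½−½|]
A ↔ A = U ↔ U = ⊤
(A ↔ (A ∨ A)) → (A ↔ A) = ⊤ → ⊤ = ⊤
A → ((A ↔ (A ∨ A)) → (A ↔ A)) = U → ⊤ = ⊤
In K3ʷ: A ∨ A = U ∨ U = U
A ↔ (A ∨ A) = U ↔ U = U
A ↔ A = U ↔ U = U
(A ↔ (A ∨ A)) → (A ↔ A) = U → U = U  [any arg is the third value ⇒ result is the third value]
A → ((A ↔ (A ∨ A)) → (A ↔ A)) = U → U = U
They differ because Łukasiewicz three-valued logic Ł3 and K3ʷ treat U differently under the binary connectives.

⊤; U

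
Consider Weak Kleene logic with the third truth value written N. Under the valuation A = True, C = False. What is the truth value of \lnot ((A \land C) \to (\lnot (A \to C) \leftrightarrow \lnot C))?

A \land C = True \land False = False
A \to C = True \to False = False
\lnot (A \to C) = \lnot False = True
\lnot C = \lnot False = True
\lnot (A \to C) \leftrightarrow \lnot C = True \leftrightarrow True = True
(A \land C) \to (\lnot (A \to C) \leftrightarrow \lnot C) = False \to True = True
\lnot ((A \land C) \to (\lnot (A \to C) \leftrightarrow \lnot C)) = \lnot True = False

False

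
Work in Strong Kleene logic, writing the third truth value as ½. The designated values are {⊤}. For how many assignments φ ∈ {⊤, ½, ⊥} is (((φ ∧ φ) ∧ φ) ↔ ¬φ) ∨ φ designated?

1

φ=⊤: ⊤ ✓
φ=½: ½ ·
φ=⊥: ⊥ ·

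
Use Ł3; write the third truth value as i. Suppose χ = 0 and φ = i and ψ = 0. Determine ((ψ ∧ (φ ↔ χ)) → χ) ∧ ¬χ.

1

φ ↔ χ = i ↔ 0 = i  [1 − |½−0|]
ψ ∧ (φ ↔ χ) = 0 ∧ i = 0
(ψ ∧ (φ ↔ χ)) → χ = 0 → 0 = 1
¬χ = ¬0 = 1
((ψ ∧ (φ ↔ χ)) → χ) ∧ ¬χ = 1 ∧ 1 = 1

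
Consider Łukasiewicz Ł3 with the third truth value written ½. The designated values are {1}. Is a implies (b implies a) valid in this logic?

Every assignment of a, b over {1, ½, 0} gives a value in {1}.
In particular, with a=½, b=½: a implies (b implies a) = 1.

Yes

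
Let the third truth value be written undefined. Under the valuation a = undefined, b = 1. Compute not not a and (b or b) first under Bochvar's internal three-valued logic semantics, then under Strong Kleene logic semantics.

undefined; undefined

In Bochvar's internal three-valued logic: not a = not undefined = undefined
not not a = not undefined = undefined
b or b = 1 or 1 = 1
not not a and (b or b) = undefined and 1 = undefined
In Strong Kleene logic: not a = not undefined = undefined
not not a = not undefined = undefined
b or b = 1 or 1 = 1
not not a and (b or b) = undefined and 1 = undefined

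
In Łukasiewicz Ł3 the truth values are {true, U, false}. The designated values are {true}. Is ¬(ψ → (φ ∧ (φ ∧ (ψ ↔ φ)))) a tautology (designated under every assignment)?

Countermodel: ψ=true, φ=true gives false, which is not designated.

No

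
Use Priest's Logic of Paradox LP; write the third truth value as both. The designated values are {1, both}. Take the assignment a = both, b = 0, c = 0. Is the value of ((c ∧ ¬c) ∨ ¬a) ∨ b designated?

Yes

¬c = ¬0 = 1
c ∧ ¬c = 0 ∧ 1 = 0
¬a = ¬both = both
(c ∧ ¬c) ∨ ¬a = 0 ∨ both = both
((c ∧ ¬c) ∨ ¬a) ∨ b = both ∨ 0 = both
both ∈ {1, both}.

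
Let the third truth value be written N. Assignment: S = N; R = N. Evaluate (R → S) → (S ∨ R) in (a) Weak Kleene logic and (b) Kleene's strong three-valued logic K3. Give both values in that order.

In Weak Kleene logic: R → S = N → N = N
S ∨ R = N ∨ N = N
(R → S) → (S ∨ R) = N → N = N
In Kleene's strong three-valued logic K3: R → S = N → N = N  [¬N ∨ N]
S ∨ R = N ∨ N = N
(R → S) → (S ∨ R) = N → N = N

N; N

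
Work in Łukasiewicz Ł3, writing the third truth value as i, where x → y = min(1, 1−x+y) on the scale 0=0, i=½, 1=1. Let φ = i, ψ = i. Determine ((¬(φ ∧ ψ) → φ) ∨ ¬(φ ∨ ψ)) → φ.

i

φ ∧ ψ = i ∧ i = i
¬(φ ∧ ψ) = ¬i = i
¬(φ ∧ ψ) → φ = i → i = 1  [min(1, 1−½+½)]
φ ∨ ψ = i ∨ i = i
¬(φ ∨ ψ) = ¬i = i
(¬(φ ∧ ψ) → φ) ∨ ¬(φ ∨ ψ) = 1 ∨ i = 1
((¬(φ ∧ ψ) → φ) ∨ ¬(φ ∨ ψ)) → φ = 1 → i = i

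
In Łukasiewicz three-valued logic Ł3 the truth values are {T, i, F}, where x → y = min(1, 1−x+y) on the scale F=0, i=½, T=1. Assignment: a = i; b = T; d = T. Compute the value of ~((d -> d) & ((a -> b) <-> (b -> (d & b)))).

F

d -> d = T -> T = T
a -> b = i -> T = T
d & b = T & T = T
b -> (d & b) = T -> T = T
(a -> b) <-> (b -> (d & b)) = T <-> T = T
(d -> d) & ((a -> b) <-> (b -> (d & b))) = T & T = T
~((d -> d) & ((a -> b) <-> (b -> (d & b)))) = ~T = F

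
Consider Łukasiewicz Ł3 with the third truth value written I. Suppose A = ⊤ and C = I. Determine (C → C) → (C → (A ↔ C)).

⊤

C → C = I → I = ⊤  [min(1, 1−½+½)]
A ↔ C = ⊤ ↔ I = I
C → (A ↔ C) = I → I = ⊤
(C → C) → (C → (A ↔ C)) = ⊤ → ⊤ = ⊤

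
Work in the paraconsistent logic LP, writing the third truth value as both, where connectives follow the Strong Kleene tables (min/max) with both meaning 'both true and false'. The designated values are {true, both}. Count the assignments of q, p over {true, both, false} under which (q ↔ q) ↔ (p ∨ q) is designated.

Of the 9 assignments, 8 give a value in {true, both}.

8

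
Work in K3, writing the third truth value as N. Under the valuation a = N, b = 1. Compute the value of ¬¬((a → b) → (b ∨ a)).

1

a → b = N → 1 = 1  [¬N ∨ 1]
b ∨ a = 1 ∨ N = 1
(a → b) → (b ∨ a) = 1 → 1 = 1
¬((a → b) → (b ∨ a)) = ¬1 = 0
¬¬((a → b) → (b ∨ a)) = ¬0 = 1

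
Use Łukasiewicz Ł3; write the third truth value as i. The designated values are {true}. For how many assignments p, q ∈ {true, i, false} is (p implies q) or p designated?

8

Of the 9 assignments, 8 give a value in {true}.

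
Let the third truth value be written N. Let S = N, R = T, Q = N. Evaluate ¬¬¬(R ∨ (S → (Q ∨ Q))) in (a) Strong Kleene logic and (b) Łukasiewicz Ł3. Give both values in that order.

In Strong Kleene logic: Q ∨ Q = N ∨ N = N
S → (Q ∨ Q) = N → N = N
R ∨ (S → (Q ∨ Q)) = T ∨ N = T
¬(R ∨ (S → (Q ∨ Q))) = ¬T = F
¬¬(R ∨ (S → (Q ∨ Q))) = ¬F = T
¬¬¬(R ∨ (S → (Q ∨ Q))) = ¬T = F
In Łukasiewicz Ł3: Q ∨ Q = N ∨ N = N
S → (Q ∨ Q) = N → N = T  [min(1, 1−½+½)]
R ∨ (S → (Q ∨ Q)) = T ∨ T = T
¬(R ∨ (S → (Q ∨ Q))) = ¬T = F
¬¬(R ∨ (S → (Q ∨ Q))) = ¬F = T
¬¬¬(R ∨ (S → (Q ∨ Q))) = ¬T = F

F; F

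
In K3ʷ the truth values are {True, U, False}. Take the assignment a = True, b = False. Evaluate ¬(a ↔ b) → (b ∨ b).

a ↔ b = True ↔ False = False
¬(a ↔ b) = ¬False = True
b ∨ b = False ∨ False = False
¬(a ↔ b) → (b ∨ b) = True → False = False

False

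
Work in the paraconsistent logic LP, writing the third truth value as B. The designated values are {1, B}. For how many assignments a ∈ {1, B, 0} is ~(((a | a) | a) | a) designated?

2

a=1: 0 ·
a=B: B ✓
a=0: 1 ✓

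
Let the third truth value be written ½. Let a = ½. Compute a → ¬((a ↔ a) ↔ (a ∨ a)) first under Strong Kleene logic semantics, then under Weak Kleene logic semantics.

In Strong Kleene logic: a ↔ a = ½ ↔ ½ = ½
a ∨ a = ½ ∨ ½ = ½
(a ↔ a) ↔ (a ∨ a) = ½ ↔ ½ = ½
¬((a ↔ a) ↔ (a ∨ a)) = ¬½ = ½
a → ¬((a ↔ a) ↔ (a ∨ a)) = ½ → ½ = ½
In Weak Kleene logic: a ↔ a = ½ ↔ ½ = ½
a ∨ a = ½ ∨ ½ = ½
(a ↔ a) ↔ (a ∨ a) = ½ ↔ ½ = ½
¬((a ↔ a) ↔ (a ∨ a)) = ¬½ = ½
a → ¬((a ↔ a) ↔ (a ∨ a)) = ½ → ½ = ½  [any arg is the third value ⇒ result is the third value]

½; ½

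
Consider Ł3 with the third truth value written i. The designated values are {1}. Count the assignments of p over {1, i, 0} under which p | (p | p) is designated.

1

p=1: 1 ✓
p=i: i ·
p=0: 0 ·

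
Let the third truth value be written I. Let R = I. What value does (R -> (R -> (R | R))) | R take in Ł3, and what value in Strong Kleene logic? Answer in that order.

True; I

In Ł3: R | R = I | I = I
R -> (R | R) = I -> I = True
R -> (R -> (R | R)) = I -> True = True
(R -> (R -> (R | R))) | R = True | I = True
In Strong Kleene logic: R | R = I | I = I
R -> (R | R) = I -> I = I  [~I | I]
R -> (R -> (R | R)) = I -> I = I
(R -> (R -> (R | R))) | R = I | I = I
They differ because Ł3 and Strong Kleene logic treat I differently under implication.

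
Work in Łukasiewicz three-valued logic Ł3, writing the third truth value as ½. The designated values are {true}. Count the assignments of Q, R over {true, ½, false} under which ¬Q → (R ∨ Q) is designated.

Of the 9 assignments, 7 give a value in {true}.

7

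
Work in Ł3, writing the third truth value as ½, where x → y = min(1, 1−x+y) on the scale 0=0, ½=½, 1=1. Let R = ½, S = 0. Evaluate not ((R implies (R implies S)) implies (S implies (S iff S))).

R implies S = ½ implies 0 = ½  [min(1, 1−½+0)]
R implies (R implies S) = ½ implies ½ = 1
S iff S = 0 iff 0 = 1
S implies (S iff S) = 0 implies 1 = 1
(R implies (R implies S)) implies (S implies (S iff S)) = 1 implies 1 = 1
not ((R implies (R implies S)) implies (S implies (S iff S))) = not 1 = 0

0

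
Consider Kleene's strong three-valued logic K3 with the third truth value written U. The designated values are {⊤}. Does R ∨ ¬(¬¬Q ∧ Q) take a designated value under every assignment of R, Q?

No

Countermodel: R=U, Q=⊤ gives U, which is not designated.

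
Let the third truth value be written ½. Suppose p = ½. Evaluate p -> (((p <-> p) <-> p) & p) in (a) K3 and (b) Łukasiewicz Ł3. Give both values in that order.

½; ⊤

In K3: p <-> p = ½ <-> ½ = ½
(p <-> p) <-> p = ½ <-> ½ = ½
((p <-> p) <-> p) & p = ½ & ½ = ½
p -> (((p <-> p) <-> p) & p) = ½ -> ½ = ½  [~½ | ½]
In Łukasiewicz Ł3: p <-> p = ½ <-> ½ = ⊤
(p <-> p) <-> p = ⊤ <-> ½ = ½
((p <-> p) <-> p) & p = ½ & ½ = ½
p -> (((p <-> p) <-> p) & p) = ½ -> ½ = ⊤
They differ because K3 and Łukasiewicz Ł3 treat ½ differently under implication.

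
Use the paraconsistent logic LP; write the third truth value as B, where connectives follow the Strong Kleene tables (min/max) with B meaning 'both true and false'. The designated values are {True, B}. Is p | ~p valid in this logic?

Every assignment of p over {True, B, False} gives a value in {True, B}.
In particular, with p=B: p | ~p = B.

Yes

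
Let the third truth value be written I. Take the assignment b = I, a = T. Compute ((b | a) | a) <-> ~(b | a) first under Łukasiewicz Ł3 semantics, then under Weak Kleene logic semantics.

F; I

In Łukasiewicz Ł3: b | a = I | T = T
(b | a) | a = T | T = T
b | a = I | T = T
~(b | a) = ~T = F
((b | a) | a) <-> ~(b | a) = T <-> F = F
In Weak Kleene logic: b | a = I | T = I
(b | a) | a = I | T = I
b | a = I | T = I
~(b | a) = ~I = I
((b | a) | a) <-> ~(b | a) = I <-> I = I
They differ because Łukasiewicz Ł3 and Weak Kleene logic treat I differently under the binary connectives.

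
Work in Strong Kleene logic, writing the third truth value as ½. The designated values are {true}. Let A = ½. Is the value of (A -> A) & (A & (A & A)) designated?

A -> A = ½ -> ½ = ½  [~½ | ½]
A & A = ½ & ½ = ½
A & (A & A) = ½ & ½ = ½
(A -> A) & (A & (A & A)) = ½ & ½ = ½
½ ∉ {true}.

No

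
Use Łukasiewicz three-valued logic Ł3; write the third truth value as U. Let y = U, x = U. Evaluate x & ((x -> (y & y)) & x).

y & y = U & U = U
x -> (y & y) = U -> U = true  [min(1, 1−½+½)]
(x -> (y & y)) & x = true & U = U
x & ((x -> (y & y)) & x) = U & U = U

U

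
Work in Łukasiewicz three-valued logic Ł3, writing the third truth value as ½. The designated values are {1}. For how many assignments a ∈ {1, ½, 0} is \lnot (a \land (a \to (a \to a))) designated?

1

a=1: 0 ·
a=½: ½ ·
a=0: 1 ✓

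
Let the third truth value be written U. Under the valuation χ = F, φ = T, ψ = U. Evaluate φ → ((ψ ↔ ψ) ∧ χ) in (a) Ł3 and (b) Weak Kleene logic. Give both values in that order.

In Ł3: ψ ↔ ψ = U ↔ U = T
(ψ ↔ ψ) ∧ χ = T ∧ F = F
φ → ((ψ ↔ ψ) ∧ χ) = T → F = F
In Weak Kleene logic: ψ ↔ ψ = U ↔ U = U
(ψ ↔ ψ) ∧ χ = U ∧ F = U
φ → ((ψ ↔ ψ) ∧ χ) = T → U = U  [any arg is the third value ⇒ result is the third value]
They differ because Ł3 and Weak Kleene logic treat U differently under the binary connectives.

F; U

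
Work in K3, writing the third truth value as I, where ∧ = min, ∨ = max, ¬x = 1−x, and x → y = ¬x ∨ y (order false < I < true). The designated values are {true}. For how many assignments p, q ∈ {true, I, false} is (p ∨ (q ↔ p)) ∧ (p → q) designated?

2

Designated under: (p=true, q=true); (p=false, q=false).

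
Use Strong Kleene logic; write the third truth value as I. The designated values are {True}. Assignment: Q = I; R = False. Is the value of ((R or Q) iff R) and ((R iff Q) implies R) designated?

R or Q = False or I = I
(R or Q) iff R = I iff False = I
R iff Q = False iff I = I
(R iff Q) implies R = I implies False = I  [not I or False]
((R or Q) iff R) and ((R iff Q) implies R) = I and I = I
I ∉ {True}.

No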